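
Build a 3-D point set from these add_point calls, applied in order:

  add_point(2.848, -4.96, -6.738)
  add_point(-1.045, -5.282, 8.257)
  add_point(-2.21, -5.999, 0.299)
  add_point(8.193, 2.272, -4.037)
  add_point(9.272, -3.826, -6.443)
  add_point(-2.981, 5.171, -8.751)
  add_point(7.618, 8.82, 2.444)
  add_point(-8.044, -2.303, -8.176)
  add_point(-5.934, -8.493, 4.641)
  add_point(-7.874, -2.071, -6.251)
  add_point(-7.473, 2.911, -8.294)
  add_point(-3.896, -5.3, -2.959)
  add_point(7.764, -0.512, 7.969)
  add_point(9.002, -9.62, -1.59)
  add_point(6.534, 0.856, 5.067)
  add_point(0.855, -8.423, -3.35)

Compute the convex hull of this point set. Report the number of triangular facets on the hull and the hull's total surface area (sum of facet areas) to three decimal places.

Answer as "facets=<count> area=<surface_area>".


facets=22 area=950.488

13 of the 16 inputs are extreme points: [0, 1, 3, 4, 5, 6, 7, 8, 9, 10, 12, 13, 15].

Per-facet area ½‖(b−a)×(c−a)‖:
  f1: (p12, p6, p4) → 76.8801
  f2: (p12, p1, p6) → 49.5118
  f3: (p5, p4, p7) → 69.4650
  f4: (p13, p12, p4) → 50.0547
  f5: (p13, p12, p1) → 64.7600
  f6: (p3, p6, p4) → 12.3388
  f7: (p3, p5, p4) → 40.3874
  f8: (p3, p5, p6) → 57.4944
  f9: (p10, p5, p7) → 11.1167
  f10: (p10, p1, p6) → 152.7290
  f11: (p10, p5, p6) → 30.9192
  f12: (p0, p4, p7) → 15.0638
  f13: (p0, p13, p4) → 24.4520
  f14: (p8, p13, p1) → 50.6170
  f15: (p8, p10, p1) → 58.8672
  f16: (p15, p8, p7) → 61.0888
  f17: (p15, p8, p13) → 39.0567
  f18: (p15, p0, p7) → 29.3595
  f19: (p15, p0, p13) → 21.8418
  f20: (p9, p10, p7) → 5.0772
  f21: (p9, p8, p7) → 7.5434
  f22: (p9, p8, p10) → 21.8635
Σ area = 950.488

Euler characteristic 13−33+22 = 2 ✓


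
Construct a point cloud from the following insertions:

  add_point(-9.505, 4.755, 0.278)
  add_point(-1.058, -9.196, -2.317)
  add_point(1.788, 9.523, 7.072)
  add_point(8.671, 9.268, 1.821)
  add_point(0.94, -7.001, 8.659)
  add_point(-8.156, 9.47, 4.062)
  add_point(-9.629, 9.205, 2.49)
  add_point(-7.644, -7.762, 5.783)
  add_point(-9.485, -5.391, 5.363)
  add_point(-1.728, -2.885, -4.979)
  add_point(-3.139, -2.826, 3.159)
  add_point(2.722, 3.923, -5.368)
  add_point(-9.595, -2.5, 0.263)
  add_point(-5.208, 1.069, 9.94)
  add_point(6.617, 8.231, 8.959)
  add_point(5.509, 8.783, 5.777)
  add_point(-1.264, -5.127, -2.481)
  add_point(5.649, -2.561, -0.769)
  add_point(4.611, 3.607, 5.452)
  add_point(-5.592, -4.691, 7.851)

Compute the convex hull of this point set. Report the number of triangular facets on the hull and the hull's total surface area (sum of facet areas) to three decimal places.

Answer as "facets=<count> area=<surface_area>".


Extreme-point indices: [0, 1, 2, 3, 4, 5, 6, 7, 8, 9, 11, 12, 13, 14, 17, 19] — 16 of 20 on the boundary.

Facet areas (half cross-product norm):
  f1: (p11, p3, p6) → 83.4884
  f2: (p14, p4, p13) → 70.3993
  f3: (p8, p13, p6) → 53.4711
  f4: (p17, p4, p1) → 49.4871
  f5: (p17, p11, p3) → 44.8560
  f6: (p17, p11, p1) → 39.6686
  f7: (p17, p14, p3) → 46.8004
  f8: (p17, p14, p4) → 80.9160
  f9: (p9, p11, p1) → 19.0904
  f10: (p5, p13, p6) → 10.0902
  f11: (p5, p3, p6) → 15.0661
  f12: (p7, p4, p1) → 45.0872
  f13: (p7, p8, p13) → 13.3553
  f14: (p0, p11, p6) → 32.3478
  f15: (p0, p9, p11) → 48.6738
  f16: (p12, p9, p1) → 32.4066
  f17: (p12, p7, p1) → 39.6530
  f18: (p12, p7, p8) → 7.6032
  f19: (p12, p0, p9) → 34.3066
  f20: (p12, p8, p6) → 33.0729
  f21: (p12, p0, p6) → 8.0177
  f22: (p2, p14, p13) → 29.0176
  f23: (p2, p5, p13) → 50.2946
  f24: (p2, p14, p3) → 19.8862
  f25: (p2, p5, p3) → 36.4965
  f26: (p19, p4, p13) → 20.9214
  f27: (p19, p7, p13) → 6.2374
  f28: (p19, p7, p4) → 14.2140
Σ area = 984.925

Euler characteristic 16−42+28 = 2 ✓

facets=28 area=984.925


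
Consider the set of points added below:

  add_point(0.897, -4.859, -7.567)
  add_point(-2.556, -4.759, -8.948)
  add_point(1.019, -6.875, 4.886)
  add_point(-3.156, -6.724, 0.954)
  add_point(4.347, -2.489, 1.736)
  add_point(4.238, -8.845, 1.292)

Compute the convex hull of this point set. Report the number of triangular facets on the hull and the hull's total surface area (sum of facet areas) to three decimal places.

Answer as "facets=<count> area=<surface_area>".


Hull vertices (6/6): indices [0, 1, 2, 3, 4, 5].

Area of each hull facet:
  f1: (p1, p4, p3) → 43.6701
  f2: (p1, p5, p3) → 38.9023
  f3: (p2, p4, p3) → 18.1905
  f4: (p2, p5, p3) → 14.9481
  f5: (p2, p5, p4) → 15.1111
  f6: (p0, p5, p4) → 30.9954
  f7: (p0, p1, p4) → 14.4820
  f8: (p0, p1, p5) → 14.8024
Σ area = 191.102

Check V−E+F: 6 − 12 + 8 = 2.

facets=8 area=191.102


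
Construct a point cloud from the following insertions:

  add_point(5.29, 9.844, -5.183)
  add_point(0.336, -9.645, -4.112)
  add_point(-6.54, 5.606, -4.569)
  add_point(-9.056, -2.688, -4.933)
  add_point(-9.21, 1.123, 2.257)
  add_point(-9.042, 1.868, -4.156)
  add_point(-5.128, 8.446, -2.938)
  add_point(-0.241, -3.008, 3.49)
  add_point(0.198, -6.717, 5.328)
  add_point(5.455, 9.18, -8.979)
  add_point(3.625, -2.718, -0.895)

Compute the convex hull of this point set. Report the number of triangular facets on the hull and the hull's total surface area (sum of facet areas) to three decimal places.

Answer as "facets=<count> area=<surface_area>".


facets=18 area=662.041

11 of the 11 inputs are extreme points: [0, 1, 2, 3, 4, 5, 6, 7, 8, 9, 10].

Per-facet area ½‖(b−a)×(c−a)‖:
  f1: (p3, p1, p9) → 109.4888
  f2: (p3, p8, p4) → 51.1717
  f3: (p3, p8, p1) → 57.4886
  f4: (p6, p0, p4) → 42.0938
  f5: (p6, p0, p9) → 20.1995
  f6: (p7, p8, p4) → 17.6959
  f7: (p7, p0, p4) → 81.6002
  f8: (p7, p0, p8) → 15.4309
  f9: (p10, p8, p1) → 32.5447
  f10: (p10, p0, p8) → 35.5923
  f11: (p10, p1, p9) → 51.5803
  f12: (p10, p0, p9) → 25.4713
  f13: (p2, p3, p9) → 49.6563
  f14: (p2, p6, p9) → 21.4717
  f15: (p5, p3, p4) → 14.9034
  f16: (p5, p2, p3) → 6.2341
  f17: (p5, p6, p4) → 25.0028
  f18: (p5, p2, p6) → 4.4142
Σ area = 662.041

Euler characteristic 11−27+18 = 2 ✓


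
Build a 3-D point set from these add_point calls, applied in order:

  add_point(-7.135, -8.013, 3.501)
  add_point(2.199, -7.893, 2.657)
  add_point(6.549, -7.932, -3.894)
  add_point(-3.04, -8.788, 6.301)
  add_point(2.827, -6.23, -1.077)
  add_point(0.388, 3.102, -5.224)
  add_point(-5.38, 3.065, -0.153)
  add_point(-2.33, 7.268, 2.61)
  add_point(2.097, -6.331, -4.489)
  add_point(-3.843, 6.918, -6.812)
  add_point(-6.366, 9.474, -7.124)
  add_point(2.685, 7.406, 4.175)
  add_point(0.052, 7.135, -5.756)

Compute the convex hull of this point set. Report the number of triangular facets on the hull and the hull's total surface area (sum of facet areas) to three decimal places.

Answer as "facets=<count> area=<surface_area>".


Points on the hull: [0, 1, 2, 3, 6, 7, 8, 9, 10, 11, 12] (11 of 13).

Triangle areas on the boundary:
  f1: (p3, p2, p0) → 34.8409
  f2: (p7, p3, p0) → 40.1878
  f3: (p8, p2, p0) → 24.0895
  f4: (p8, p10, p0) → 110.6213
  f5: (p6, p10, p0) → 30.1557
  f6: (p6, p7, p0) → 27.6870
  f7: (p6, p7, p10) → 27.9043
  f8: (p11, p7, p3) → 43.3304
  f9: (p11, p12, p2) → 83.3840
  f10: (p11, p7, p10) → 22.1599
  f11: (p11, p12, p10) → 32.5405
  f12: (p9, p12, p2) → 31.1361
  f13: (p9, p12, p10) → 5.4788
  f14: (p9, p8, p2) → 25.0570
  f15: (p9, p8, p10) → 9.3832
  f16: (p1, p3, p2) → 9.9243
  f17: (p1, p11, p2) → 60.3329
  f18: (p1, p11, p3) → 49.2712
Σ area = 667.485

Check V−E+F: 11 − 27 + 18 = 2.

facets=18 area=667.485


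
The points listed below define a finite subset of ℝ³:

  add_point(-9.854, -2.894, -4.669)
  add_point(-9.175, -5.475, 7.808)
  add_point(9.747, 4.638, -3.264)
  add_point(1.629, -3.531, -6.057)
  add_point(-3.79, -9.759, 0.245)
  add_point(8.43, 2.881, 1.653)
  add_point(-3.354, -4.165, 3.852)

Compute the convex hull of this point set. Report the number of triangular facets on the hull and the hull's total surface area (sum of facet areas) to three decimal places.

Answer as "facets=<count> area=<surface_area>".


facets=8 area=516.108

Hull vertices (6/7): indices [0, 1, 2, 3, 4, 5].

Area of each hull facet:
  f1: (p1, p2, p0) → 134.1399
  f2: (p1, p4, p0) → 51.6633
  f3: (p3, p2, p0) → 54.2354
  f4: (p3, p4, p0) → 49.9631
  f5: (p3, p4, p2) → 47.9022
  f6: (p5, p4, p2) → 44.8224
  f7: (p5, p1, p2) → 43.2120
  f8: (p5, p1, p4) → 90.1698
Σ area = 516.108

Check V−E+F: 6 − 12 + 8 = 2.


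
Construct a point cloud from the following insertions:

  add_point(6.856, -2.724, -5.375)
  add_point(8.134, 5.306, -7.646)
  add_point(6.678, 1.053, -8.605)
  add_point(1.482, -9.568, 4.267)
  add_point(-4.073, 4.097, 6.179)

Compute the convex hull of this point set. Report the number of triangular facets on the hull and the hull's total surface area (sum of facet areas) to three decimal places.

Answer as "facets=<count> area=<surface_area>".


facets=6 area=356.656

5 of the 5 inputs are extreme points: [0, 1, 2, 3, 4].

Facet areas (half cross-product norm):
  f1: (p3, p1, p4) → 131.8499
  f2: (p2, p1, p4) → 42.2019
  f3: (p2, p3, p4) → 121.6422
  f4: (p0, p3, p1) → 35.4022
  f5: (p0, p2, p1) → 9.5004
  f6: (p0, p2, p3) → 16.0591
Σ area = 356.656

Euler characteristic 5−9+6 = 2 ✓


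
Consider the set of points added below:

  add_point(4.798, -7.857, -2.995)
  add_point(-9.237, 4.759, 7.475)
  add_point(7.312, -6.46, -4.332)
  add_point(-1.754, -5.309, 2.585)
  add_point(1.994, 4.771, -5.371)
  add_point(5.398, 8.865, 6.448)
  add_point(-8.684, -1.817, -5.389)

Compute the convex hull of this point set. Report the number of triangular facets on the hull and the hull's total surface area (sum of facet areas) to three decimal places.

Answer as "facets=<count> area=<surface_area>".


facets=10 area=682.221

Points on the hull: [0, 1, 2, 3, 4, 5, 6] (7 of 7).

Facet areas (half cross-product norm):
  f1: (p3, p5, p1) → 95.8058
  f2: (p3, p6, p1) → 70.9508
  f3: (p4, p5, p1) → 94.9102
  f4: (p4, p6, p1) → 88.7253
  f5: (p4, p5, p2) → 80.4453
  f6: (p4, p6, p2) → 77.7546
  f7: (p0, p5, p2) → 29.8478
  f8: (p0, p3, p5) → 73.1267
  f9: (p0, p6, p2) → 20.9629
  f10: (p0, p3, p6) → 49.6918
Σ area = 682.221

Check V−E+F: 7 − 15 + 10 = 2.


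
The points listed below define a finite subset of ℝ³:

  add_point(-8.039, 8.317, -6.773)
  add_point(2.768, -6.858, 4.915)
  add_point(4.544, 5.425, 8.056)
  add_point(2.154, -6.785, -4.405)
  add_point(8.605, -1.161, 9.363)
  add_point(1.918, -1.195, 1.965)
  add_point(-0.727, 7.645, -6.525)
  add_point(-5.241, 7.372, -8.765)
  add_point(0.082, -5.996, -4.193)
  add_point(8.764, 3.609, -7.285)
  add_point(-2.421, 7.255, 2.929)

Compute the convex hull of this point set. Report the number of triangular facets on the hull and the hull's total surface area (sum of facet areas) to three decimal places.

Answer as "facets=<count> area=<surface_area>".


facets=16 area=756.843

10 of the 11 inputs are extreme points: [0, 1, 2, 3, 4, 6, 7, 8, 9, 10].

Area of each hull facet:
  f1: (p3, p4, p9) → 97.8246
  f2: (p3, p4, p1) → 37.2120
  f3: (p2, p4, p9) → 62.6684
  f4: (p2, p4, p1) → 36.2305
  f5: (p7, p3, p9) → 88.8576
  f6: (p8, p1, p0) → 73.9969
  f7: (p8, p3, p1) → 10.3968
  f8: (p8, p7, p0) → 25.2650
  f9: (p8, p7, p3) → 13.2860
  f10: (p6, p2, p9) → 77.3640
  f11: (p6, p7, p0) → 8.0719
  f12: (p6, p7, p9) → 16.7383
  f13: (p10, p6, p0) → 34.9713
  f14: (p10, p6, p2) → 38.1543
  f15: (p10, p1, p0) → 79.2995
  f16: (p10, p2, p1) → 56.5058
Σ area = 756.843

Euler characteristic 10−24+16 = 2 ✓


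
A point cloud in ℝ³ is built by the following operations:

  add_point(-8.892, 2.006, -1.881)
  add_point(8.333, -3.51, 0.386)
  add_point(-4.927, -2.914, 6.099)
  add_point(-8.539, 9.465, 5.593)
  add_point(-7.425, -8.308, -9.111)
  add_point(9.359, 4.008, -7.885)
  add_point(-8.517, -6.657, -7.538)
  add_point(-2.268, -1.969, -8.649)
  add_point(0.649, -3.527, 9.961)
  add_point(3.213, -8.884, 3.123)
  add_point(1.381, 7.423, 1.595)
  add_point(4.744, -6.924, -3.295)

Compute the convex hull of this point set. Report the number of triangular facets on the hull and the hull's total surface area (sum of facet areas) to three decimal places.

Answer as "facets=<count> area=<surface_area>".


Points on the hull: [0, 1, 2, 3, 4, 5, 6, 7, 8, 9, 10, 11] (12 of 12).

Per-facet area ½‖(b−a)×(c−a)‖:
  f1: (p3, p5, p0) → 101.3658
  f2: (p7, p5, p0) → 62.8043
  f3: (p7, p4, p5) → 21.4773
  f4: (p11, p4, p5) → 83.3189
  f5: (p11, p4, p9) → 45.9715
  f6: (p1, p8, p9) → 35.7929
  f7: (p1, p11, p5) → 34.6301
  f8: (p1, p11, p9) → 20.4545
  f9: (p10, p3, p5) → 32.4186
  f10: (p10, p8, p3) → 74.5663
  f11: (p10, p1, p5) → 65.3808
  f12: (p10, p1, p8) → 73.0083
  f13: (p2, p4, p9) → 81.0438
  f14: (p2, p8, p9) → 30.5239
  f15: (p2, p8, p3) → 41.3630
  f16: (p6, p2, p4) → 14.1296
  f17: (p6, p7, p0) → 37.5861
  f18: (p6, p7, p4) → 9.9665
  f19: (p6, p3, p0) → 11.8943
  f20: (p6, p2, p3) → 93.2076
Σ area = 970.904

Euler characteristic 12−30+20 = 2 ✓

facets=20 area=970.904


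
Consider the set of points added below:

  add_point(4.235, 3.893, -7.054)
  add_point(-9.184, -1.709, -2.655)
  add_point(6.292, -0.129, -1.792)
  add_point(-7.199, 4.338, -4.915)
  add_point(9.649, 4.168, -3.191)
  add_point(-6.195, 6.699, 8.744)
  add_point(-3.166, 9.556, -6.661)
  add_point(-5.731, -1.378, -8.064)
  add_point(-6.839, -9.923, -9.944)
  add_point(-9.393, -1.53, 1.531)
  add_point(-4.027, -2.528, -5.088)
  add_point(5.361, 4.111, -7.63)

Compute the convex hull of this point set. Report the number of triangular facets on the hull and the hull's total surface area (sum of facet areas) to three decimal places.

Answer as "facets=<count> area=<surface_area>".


facets=14 area=771.978

Hull vertices (9/12): indices [1, 2, 3, 4, 5, 6, 8, 9, 11].

Facet areas (half cross-product norm):
  f1: (p5, p6, p4) → 113.3323
  f2: (p2, p8, p9) → 111.3888
  f3: (p2, p8, p4) → 35.4292
  f4: (p2, p5, p9) → 89.7814
  f5: (p2, p5, p4) → 47.9335
  f6: (p3, p8, p6) → 40.4017
  f7: (p3, p5, p9) → 51.0485
  f8: (p3, p5, p6) → 47.2586
  f9: (p11, p6, p4) → 26.9914
  f10: (p11, p8, p4) → 48.3716
  f11: (p11, p8, p6) → 94.3778
  f12: (p1, p8, p9) → 17.0637
  f13: (p1, p3, p9) → 13.4668
  f14: (p1, p3, p8) → 35.1326
Σ area = 771.978

Check V−E+F: 9 − 21 + 14 = 2.


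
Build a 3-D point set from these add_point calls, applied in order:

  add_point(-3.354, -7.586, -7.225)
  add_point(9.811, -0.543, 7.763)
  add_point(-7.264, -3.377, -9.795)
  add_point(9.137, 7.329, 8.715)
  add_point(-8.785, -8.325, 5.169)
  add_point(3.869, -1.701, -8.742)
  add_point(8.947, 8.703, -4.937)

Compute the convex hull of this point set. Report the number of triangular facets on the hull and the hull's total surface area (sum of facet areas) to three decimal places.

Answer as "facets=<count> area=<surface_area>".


facets=10 area=896.803

Extreme-point indices: [0, 1, 2, 3, 4, 5, 6] — 7 of 7 on the boundary.

Per-facet area ½‖(b−a)×(c−a)‖:
  f1: (p3, p1, p4) → 76.7140
  f2: (p3, p6, p1) → 54.5910
  f3: (p0, p1, p4) → 132.5731
  f4: (p2, p0, p4) → 42.0886
  f5: (p2, p3, p4) → 188.7142
  f6: (p2, p3, p6) → 140.1951
  f7: (p5, p6, p1) → 93.3654
  f8: (p5, p0, p1) → 82.0512
  f9: (p5, p2, p6) → 56.8065
  f10: (p5, p2, p0) → 29.7035
Σ area = 896.803

Check V−E+F: 7 − 15 + 10 = 2.


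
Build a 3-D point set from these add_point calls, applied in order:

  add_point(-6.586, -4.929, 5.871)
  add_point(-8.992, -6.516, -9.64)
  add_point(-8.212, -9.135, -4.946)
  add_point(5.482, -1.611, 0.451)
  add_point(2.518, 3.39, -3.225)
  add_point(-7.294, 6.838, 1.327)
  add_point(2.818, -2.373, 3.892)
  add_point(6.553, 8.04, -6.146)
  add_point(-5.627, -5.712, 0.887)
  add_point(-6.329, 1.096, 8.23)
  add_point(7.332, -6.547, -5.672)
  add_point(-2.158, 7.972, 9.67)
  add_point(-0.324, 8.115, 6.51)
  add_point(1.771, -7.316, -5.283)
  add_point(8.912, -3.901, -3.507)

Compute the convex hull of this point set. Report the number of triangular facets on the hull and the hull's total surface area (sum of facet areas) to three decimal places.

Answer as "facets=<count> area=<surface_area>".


11 of the 15 inputs are extreme points: [0, 1, 2, 5, 6, 7, 9, 10, 11, 12, 14].

Area of each hull facet:
  f1: (p10, p2, p1) → 42.8291
  f2: (p10, p7, p1) → 122.5346
  f3: (p10, p7, p14) → 20.6728
  f4: (p9, p2, p1) → 41.7743
  f5: (p5, p7, p1) → 135.3535
  f6: (p5, p9, p1) → 78.4010
  f7: (p5, p9, p11) → 34.6143
  f8: (p12, p11, p14) → 23.5327
  f9: (p12, p7, p14) → 89.3273
  f10: (p12, p5, p11) → 15.9595
  f11: (p12, p5, p7) → 62.6012
  f12: (p6, p11, p14) → 43.7643
  f13: (p6, p9, p11) → 43.5298
  f14: (p6, p10, p14) → 17.5186
  f15: (p0, p6, p9) → 31.5179
  f16: (p0, p9, p2) → 27.9718
  f17: (p0, p6, p10) → 50.5257
  f18: (p0, p10, p2) → 91.3441
Σ area = 973.772

Euler characteristic 11−27+18 = 2 ✓

facets=18 area=973.772


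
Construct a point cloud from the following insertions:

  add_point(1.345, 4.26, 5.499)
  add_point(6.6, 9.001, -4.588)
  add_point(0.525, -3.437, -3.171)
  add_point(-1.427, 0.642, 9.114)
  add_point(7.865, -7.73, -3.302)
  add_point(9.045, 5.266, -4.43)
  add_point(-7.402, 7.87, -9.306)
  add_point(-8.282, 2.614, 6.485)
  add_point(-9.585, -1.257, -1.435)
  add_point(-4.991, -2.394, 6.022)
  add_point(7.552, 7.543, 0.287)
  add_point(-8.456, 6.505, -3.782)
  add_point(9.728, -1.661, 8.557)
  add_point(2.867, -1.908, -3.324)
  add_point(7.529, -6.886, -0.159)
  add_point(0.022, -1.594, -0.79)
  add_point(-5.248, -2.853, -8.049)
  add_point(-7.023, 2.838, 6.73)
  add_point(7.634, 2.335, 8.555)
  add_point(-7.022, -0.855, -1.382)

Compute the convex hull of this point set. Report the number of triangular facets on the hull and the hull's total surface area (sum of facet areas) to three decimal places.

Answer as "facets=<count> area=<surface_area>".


facets=28 area=1045.195

Points on the hull: [0, 1, 3, 4, 5, 6, 7, 8, 9, 10, 11, 12, 14, 16, 17, 18] (16 of 20).

Triangle areas on the boundary:
  f1: (p16, p4, p8) → 57.2356
  f2: (p5, p4, p12) → 81.3321
  f3: (p5, p16, p4) → 93.0183
  f4: (p6, p16, p8) → 43.4781
  f5: (p6, p5, p1) → 29.3074
  f6: (p6, p5, p16) → 88.9690
  f7: (p9, p4, p8) → 73.9517
  f8: (p9, p7, p8) → 25.0826
  f9: (p11, p6, p1) → 42.5989
  f10: (p11, p7, p8) → 35.9017
  f11: (p11, p6, p8) → 20.2005
  f12: (p3, p18, p12) → 19.9166
  f13: (p3, p9, p12) → 27.9744
  f14: (p3, p9, p7) → 16.6819
  f15: (p10, p11, p1) → 39.4119
  f16: (p10, p5, p1) → 10.7437
  f17: (p10, p5, p12) → 33.4030
  f18: (p10, p18, p12) → 19.3811
  f19: (p14, p4, p12) → 6.9293
  f20: (p14, p9, p12) → 72.0688
  f21: (p14, p9, p4) → 19.6888
  f22: (p0, p10, p18) → 30.5785
  f23: (p17, p0, p18) → 20.8646
  f24: (p17, p3, p7) → 2.2335
  f25: (p17, p3, p18) → 19.2494
  f26: (p17, p0, p10) → 20.3291
  f27: (p17, p11, p7) → 7.0878
  f28: (p17, p10, p11) → 87.5763
Σ area = 1045.195

Euler: V−E+F = 16−42+28 = 2.


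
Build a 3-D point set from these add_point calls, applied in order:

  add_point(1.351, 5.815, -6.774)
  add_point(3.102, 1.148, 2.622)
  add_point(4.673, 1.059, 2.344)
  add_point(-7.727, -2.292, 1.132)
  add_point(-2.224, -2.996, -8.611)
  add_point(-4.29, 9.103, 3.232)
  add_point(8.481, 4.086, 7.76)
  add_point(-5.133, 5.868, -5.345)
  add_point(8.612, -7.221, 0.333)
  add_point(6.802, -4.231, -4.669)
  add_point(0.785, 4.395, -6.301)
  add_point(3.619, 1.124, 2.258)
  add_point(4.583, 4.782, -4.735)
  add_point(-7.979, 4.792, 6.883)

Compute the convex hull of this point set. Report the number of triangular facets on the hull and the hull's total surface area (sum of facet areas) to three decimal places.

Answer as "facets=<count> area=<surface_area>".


facets=16 area=791.267

10 of the 14 inputs are extreme points: [0, 3, 4, 5, 6, 7, 8, 9, 12, 13].

Facet areas (half cross-product norm):
  f1: (p6, p8, p13) → 111.5866
  f2: (p3, p8, p13) → 74.8623
  f3: (p3, p4, p8) → 81.3292
  f4: (p7, p0, p4) → 30.5424
  f5: (p7, p3, p13) → 47.9789
  f6: (p7, p3, p4) → 48.3679
  f7: (p5, p7, p13) → 30.2257
  f8: (p5, p7, p0) → 30.3624
  f9: (p5, p6, p13) → 48.5382
  f10: (p5, p12, p6) → 77.1372
  f11: (p5, p12, p0) → 23.6404
  f12: (p9, p0, p4) → 45.8851
  f13: (p9, p12, p0) → 16.3866
  f14: (p9, p4, p8) → 22.8535
  f15: (p9, p6, p8) → 41.2479
  f16: (p9, p12, p6) → 60.3222
Σ area = 791.267

Euler: V−E+F = 10−24+16 = 2.


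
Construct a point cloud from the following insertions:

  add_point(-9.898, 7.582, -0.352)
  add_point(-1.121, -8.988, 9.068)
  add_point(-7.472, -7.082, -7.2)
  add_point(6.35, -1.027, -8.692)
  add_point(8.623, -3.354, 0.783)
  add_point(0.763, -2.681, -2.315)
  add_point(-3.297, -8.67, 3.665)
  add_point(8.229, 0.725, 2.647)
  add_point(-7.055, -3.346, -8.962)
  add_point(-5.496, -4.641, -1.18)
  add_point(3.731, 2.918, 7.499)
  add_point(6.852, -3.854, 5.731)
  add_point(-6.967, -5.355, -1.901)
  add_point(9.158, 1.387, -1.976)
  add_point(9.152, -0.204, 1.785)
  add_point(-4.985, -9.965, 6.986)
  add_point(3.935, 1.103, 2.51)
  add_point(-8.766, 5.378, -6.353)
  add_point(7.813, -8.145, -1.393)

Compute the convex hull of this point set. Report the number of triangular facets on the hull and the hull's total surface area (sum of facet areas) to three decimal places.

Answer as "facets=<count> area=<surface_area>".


facets=24 area=1026.953

Hull vertices (14/19): indices [0, 1, 2, 3, 4, 7, 8, 10, 11, 13, 14, 15, 17, 18].

Triangle areas on the boundary:
  f1: (p10, p13, p0) → 90.3809
  f2: (p17, p13, p0) → 61.2634
  f3: (p2, p15, p0) → 117.6786
  f4: (p2, p17, p0) → 37.0412
  f5: (p2, p17, p8) → 13.5580
  f6: (p3, p17, p13) → 63.3381
  f7: (p3, p17, p8) → 63.0264
  f8: (p3, p2, p8) → 27.3924
  f9: (p1, p11, p10) → 38.4680
  f10: (p1, p15, p0) → 43.3284
  f11: (p1, p10, p0) → 106.2393
  f12: (p7, p11, p10) → 19.0348
  f13: (p7, p14, p11) → 4.4573
  f14: (p7, p10, p13) → 10.8240
  f15: (p7, p14, p13) → 3.0765
  f16: (p4, p14, p11) → 8.7511
  f17: (p18, p3, p2) → 76.2427
  f18: (p18, p2, p15) → 103.2966
  f19: (p18, p3, p13) → 35.1686
  f20: (p18, p1, p15) → 30.2363
  f21: (p18, p14, p13) → 17.6738
  f22: (p18, p4, p14) → 1.0409
  f23: (p18, p1, p11) → 41.8173
  f24: (p18, p4, p11) → 13.6182
Σ area = 1026.953

Euler characteristic 14−36+24 = 2 ✓


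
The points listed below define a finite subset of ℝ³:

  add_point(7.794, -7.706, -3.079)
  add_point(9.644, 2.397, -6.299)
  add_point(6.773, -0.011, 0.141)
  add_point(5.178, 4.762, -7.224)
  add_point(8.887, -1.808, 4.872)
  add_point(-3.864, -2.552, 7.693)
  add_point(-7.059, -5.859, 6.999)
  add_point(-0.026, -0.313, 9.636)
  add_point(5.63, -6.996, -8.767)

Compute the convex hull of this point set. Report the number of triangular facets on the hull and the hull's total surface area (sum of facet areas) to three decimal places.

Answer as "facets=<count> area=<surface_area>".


Hull vertices (8/9): indices [0, 1, 3, 4, 5, 6, 7, 8].

Area of each hull facet:
  f1: (p8, p0, p6) → 53.9744
  f2: (p8, p0, p1) → 31.1764
  f3: (p5, p7, p6) → 4.0918
  f4: (p4, p0, p6) → 81.7080
  f5: (p4, p7, p6) → 42.8626
  f6: (p4, p0, p1) → 50.4898
  f7: (p3, p8, p6) → 118.2993
  f8: (p3, p8, p1) → 26.9755
  f9: (p3, p5, p6) → 38.4439
  f10: (p3, p5, p7) → 44.5141
  f11: (p3, p4, p1) → 29.5383
  f12: (p3, p4, p7) → 72.4477
Σ area = 594.522

Euler characteristic 8−18+12 = 2 ✓

facets=12 area=594.522


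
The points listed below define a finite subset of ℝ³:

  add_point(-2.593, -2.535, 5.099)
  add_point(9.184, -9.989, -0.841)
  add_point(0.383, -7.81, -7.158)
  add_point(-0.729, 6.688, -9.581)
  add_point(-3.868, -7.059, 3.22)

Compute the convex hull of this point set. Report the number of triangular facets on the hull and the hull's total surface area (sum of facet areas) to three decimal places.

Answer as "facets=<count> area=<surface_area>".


5 of the 5 inputs are extreme points: [0, 1, 2, 3, 4].

Triangle areas on the boundary:
  f1: (p0, p1, p4) → 35.3182
  f2: (p0, p3, p4) → 43.3519
  f3: (p0, p3, p1) → 130.5355
  f4: (p2, p1, p4) → 60.6722
  f5: (p2, p3, p4) → 82.7078
  f6: (p2, p3, p1) → 76.3567
Σ area = 428.942

Euler: V−E+F = 5−9+6 = 2.

facets=6 area=428.942


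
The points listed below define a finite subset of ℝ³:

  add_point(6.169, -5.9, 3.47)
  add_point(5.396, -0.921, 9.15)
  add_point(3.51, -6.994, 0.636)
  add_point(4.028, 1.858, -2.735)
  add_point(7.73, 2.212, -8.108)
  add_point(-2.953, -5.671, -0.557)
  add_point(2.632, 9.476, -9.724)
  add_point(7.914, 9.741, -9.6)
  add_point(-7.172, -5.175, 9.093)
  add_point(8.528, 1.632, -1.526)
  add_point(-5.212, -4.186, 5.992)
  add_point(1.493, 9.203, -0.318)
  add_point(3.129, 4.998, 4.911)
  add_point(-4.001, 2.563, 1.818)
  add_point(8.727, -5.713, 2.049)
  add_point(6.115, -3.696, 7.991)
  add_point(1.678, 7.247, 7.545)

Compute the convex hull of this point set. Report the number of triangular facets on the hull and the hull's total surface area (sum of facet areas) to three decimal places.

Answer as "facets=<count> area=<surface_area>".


14 of the 17 inputs are extreme points: [0, 1, 2, 4, 5, 6, 7, 8, 9, 11, 13, 14, 15, 16].

Per-facet area ½‖(b−a)×(c−a)‖:
  f1: (p16, p1, p8) → 60.1813
  f2: (p16, p1, p7) → 83.0224
  f3: (p15, p1, p8) → 20.4646
  f4: (p15, p1, p14) → 7.6718
  f5: (p9, p7, p14) → 15.2288
  f6: (p9, p1, p14) → 37.1859
  f7: (p9, p1, p7) → 39.0245
  f8: (p13, p16, p8) → 51.3050
  f9: (p13, p5, p8) → 42.7164
  f10: (p4, p7, p14) → 32.6764
  f11: (p0, p15, p8) → 33.7145
  f12: (p0, p15, p14) → 6.7025
  f13: (p11, p16, p7) → 27.7470
  f14: (p11, p13, p16) → 32.9810
  f15: (p6, p13, p5) → 63.7621
  f16: (p6, p4, p7) → 20.2600
  f17: (p6, p4, p5) → 68.4774
  f18: (p6, p11, p7) → 24.9504
  f19: (p6, p11, p13) → 39.6545
  f20: (p2, p4, p14) → 35.5782
  f21: (p2, p4, p5) → 44.7883
  f22: (p2, p0, p14) → 5.7283
  f23: (p2, p5, p8) → 34.3767
  f24: (p2, p0, p8) → 27.7191
Σ area = 855.917

Euler: V−E+F = 14−36+24 = 2.

facets=24 area=855.917


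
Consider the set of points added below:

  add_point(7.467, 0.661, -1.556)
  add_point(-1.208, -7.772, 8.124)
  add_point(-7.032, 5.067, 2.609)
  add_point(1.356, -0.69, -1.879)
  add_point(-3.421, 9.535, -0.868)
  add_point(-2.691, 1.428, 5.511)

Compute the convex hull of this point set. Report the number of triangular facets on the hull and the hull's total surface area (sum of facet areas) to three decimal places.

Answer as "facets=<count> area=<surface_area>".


Extreme-point indices: [0, 1, 2, 3, 4, 5] — 6 of 6 on the boundary.

Per-facet area ½‖(b−a)×(c−a)‖:
  f1: (p3, p1, p2) → 68.4272
  f2: (p3, p1, p0) → 37.6612
  f3: (p5, p1, p2) → 19.6092
  f4: (p5, p1, p0) → 59.9682
  f5: (p4, p5, p2) → 20.6921
  f6: (p4, p5, p0) → 62.1504
  f7: (p4, p3, p2) → 35.9459
  f8: (p4, p3, p0) → 34.6984
Σ area = 339.153

Euler: V−E+F = 6−12+8 = 2.

facets=8 area=339.153


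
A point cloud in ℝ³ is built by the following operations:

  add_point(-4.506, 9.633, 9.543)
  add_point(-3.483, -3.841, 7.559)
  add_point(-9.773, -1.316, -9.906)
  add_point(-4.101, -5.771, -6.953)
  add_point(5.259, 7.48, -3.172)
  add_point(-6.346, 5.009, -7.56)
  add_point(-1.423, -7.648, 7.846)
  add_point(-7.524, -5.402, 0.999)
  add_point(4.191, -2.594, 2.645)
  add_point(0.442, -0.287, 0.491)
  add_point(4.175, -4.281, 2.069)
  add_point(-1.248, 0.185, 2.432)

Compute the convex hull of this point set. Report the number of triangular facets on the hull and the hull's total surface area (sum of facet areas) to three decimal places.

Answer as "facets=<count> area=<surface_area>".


facets=16 area=822.086

10 of the 12 inputs are extreme points: [0, 1, 2, 3, 4, 5, 6, 7, 8, 10].

Triangle areas on the boundary:
  f1: (p3, p4, p2) → 64.8603
  f2: (p5, p4, p2) → 34.8103
  f3: (p5, p0, p2) → 55.7641
  f4: (p5, p0, p4) → 98.9313
  f5: (p7, p0, p2) → 102.3050
  f6: (p7, p3, p2) → 33.7448
  f7: (p7, p3, p6) → 37.4911
  f8: (p10, p3, p4) → 79.0008
  f9: (p10, p3, p6) → 53.7749
  f10: (p1, p0, p6) → 13.4071
  f11: (p1, p7, p6) → 16.9178
  f12: (p1, p7, p0) → 51.5577
  f13: (p8, p0, p6) → 74.8563
  f14: (p8, p10, p6) → 7.6765
  f15: (p8, p0, p4) → 89.1287
  f16: (p8, p10, p4) → 7.8589
Σ area = 822.086

Euler: V−E+F = 10−24+16 = 2.


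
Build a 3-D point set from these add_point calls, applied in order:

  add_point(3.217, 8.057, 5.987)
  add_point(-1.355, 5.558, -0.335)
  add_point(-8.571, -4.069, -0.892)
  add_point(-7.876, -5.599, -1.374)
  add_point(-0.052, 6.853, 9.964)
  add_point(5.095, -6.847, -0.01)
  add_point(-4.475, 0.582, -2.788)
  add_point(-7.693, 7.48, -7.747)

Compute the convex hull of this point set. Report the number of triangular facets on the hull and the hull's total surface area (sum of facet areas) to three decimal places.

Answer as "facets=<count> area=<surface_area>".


Extreme-point indices: [0, 2, 3, 4, 5, 7] — 6 of 8 on the boundary.

Facet areas (half cross-product norm):
  f1: (p7, p0, p5) → 137.4848
  f2: (p4, p0, p5) → 42.3316
  f3: (p4, p7, p2) → 114.6710
  f4: (p4, p7, p0) → 45.4848
  f5: (p3, p4, p2) → 13.1325
  f6: (p3, p4, p5) → 110.5770
  f7: (p3, p7, p2) → 9.5446
  f8: (p3, p7, p5) → 94.6445
Σ area = 567.871

Euler: V−E+F = 6−12+8 = 2.

facets=8 area=567.871


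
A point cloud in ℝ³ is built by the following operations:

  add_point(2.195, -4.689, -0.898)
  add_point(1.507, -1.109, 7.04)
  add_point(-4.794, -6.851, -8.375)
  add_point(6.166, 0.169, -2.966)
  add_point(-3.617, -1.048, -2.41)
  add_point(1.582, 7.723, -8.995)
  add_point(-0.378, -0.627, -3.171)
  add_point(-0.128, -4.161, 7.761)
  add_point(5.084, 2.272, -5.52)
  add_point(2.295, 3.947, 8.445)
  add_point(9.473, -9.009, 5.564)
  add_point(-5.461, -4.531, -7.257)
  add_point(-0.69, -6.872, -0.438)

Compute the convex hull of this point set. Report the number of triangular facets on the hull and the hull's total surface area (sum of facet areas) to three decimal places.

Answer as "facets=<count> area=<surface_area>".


Extreme-point indices: [2, 3, 4, 5, 7, 8, 9, 10, 11, 12] — 10 of 13 on the boundary.

Per-facet area ½‖(b−a)×(c−a)‖:
  f1: (p7, p9, p10) → 45.7663
  f2: (p2, p5, p11) → 15.4953
  f3: (p2, p7, p11) → 19.9993
  f4: (p4, p5, p11) → 37.6885
  f5: (p4, p9, p5) → 80.8928
  f6: (p4, p7, p11) → 26.8106
  f7: (p4, p7, p9) → 47.2646
  f8: (p8, p2, p10) → 111.9388
  f9: (p8, p2, p5) → 50.4638
  f10: (p8, p9, p5) → 50.5856
  f11: (p12, p7, p10) → 45.7198
  f12: (p12, p2, p10) → 29.5642
  f13: (p12, p2, p7) → 19.0159
  f14: (p3, p9, p10) → 77.9327
  f15: (p3, p8, p10) → 3.1521
  f16: (p3, p8, p9) → 20.2659
Σ area = 682.556

Euler: V−E+F = 10−24+16 = 2.

facets=16 area=682.556


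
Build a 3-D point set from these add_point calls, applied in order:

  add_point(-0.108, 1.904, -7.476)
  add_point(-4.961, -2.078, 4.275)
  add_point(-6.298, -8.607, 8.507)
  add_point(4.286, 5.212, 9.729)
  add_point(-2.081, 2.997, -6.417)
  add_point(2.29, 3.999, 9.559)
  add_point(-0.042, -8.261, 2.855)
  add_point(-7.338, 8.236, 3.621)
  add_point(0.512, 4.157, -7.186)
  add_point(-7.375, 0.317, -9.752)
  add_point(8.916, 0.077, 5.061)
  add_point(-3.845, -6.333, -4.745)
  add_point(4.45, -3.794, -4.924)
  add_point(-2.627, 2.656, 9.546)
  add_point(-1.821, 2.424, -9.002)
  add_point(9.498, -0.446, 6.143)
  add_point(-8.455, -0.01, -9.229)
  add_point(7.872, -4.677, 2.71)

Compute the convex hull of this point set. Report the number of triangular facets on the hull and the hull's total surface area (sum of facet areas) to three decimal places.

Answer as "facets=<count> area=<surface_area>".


facets=24 area=954.215

14 of the 18 inputs are extreme points: [2, 3, 6, 7, 8, 9, 10, 11, 12, 13, 14, 15, 16, 17].

Per-facet area ½‖(b−a)×(c−a)‖:
  f1: (p7, p2, p16) → 129.1502
  f2: (p3, p2, p15) → 72.7715
  f3: (p3, p8, p7) → 92.2005
  f4: (p11, p2, p16) → 53.1251
  f5: (p17, p2, p15) → 43.8370
  f6: (p17, p12, p15) → 19.3776
  f7: (p14, p12, p8) → 15.6877
  f8: (p14, p8, p7) → 23.5609
  f9: (p13, p7, p2) → 52.3297
  f10: (p13, p3, p2) → 34.3947
  f11: (p13, p3, p7) → 33.2832
  f12: (p10, p3, p15) → 5.5673
  f13: (p10, p3, p8) → 64.2361
  f14: (p10, p12, p15) → 5.2577
  f15: (p10, p12, p8) → 52.9139
  f16: (p6, p11, p2) → 35.4043
  f17: (p6, p17, p2) → 26.0585
  f18: (p6, p11, p12) → 35.6286
  f19: (p6, p17, p12) → 34.7221
  f20: (p9, p7, p16) → 9.4153
  f21: (p9, p14, p7) → 44.5380
  f22: (p9, p14, p12) → 26.3516
  f23: (p9, p11, p16) → 5.6013
  f24: (p9, p11, p12) → 38.8027
Σ area = 954.215

Euler: V−E+F = 14−36+24 = 2.


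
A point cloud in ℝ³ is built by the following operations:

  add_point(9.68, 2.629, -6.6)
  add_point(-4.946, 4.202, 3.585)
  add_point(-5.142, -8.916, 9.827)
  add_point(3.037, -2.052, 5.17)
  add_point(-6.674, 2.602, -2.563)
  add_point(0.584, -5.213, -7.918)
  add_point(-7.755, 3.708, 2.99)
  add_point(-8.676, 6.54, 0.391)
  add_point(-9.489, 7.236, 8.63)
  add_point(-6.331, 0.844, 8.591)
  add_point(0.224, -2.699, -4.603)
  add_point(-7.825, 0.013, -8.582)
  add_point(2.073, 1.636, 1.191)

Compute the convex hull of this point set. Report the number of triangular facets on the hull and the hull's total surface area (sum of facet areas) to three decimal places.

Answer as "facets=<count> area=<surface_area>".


facets=12 area=847.290

Hull vertices (8/13): indices [0, 2, 3, 5, 7, 8, 9, 11].

Facet areas (half cross-product norm):
  f1: (p11, p2, p8) → 148.4008
  f2: (p5, p2, p0) → 111.1513
  f3: (p5, p11, p0) → 57.1166
  f4: (p5, p11, p2) → 93.9329
  f5: (p3, p0, p8) → 106.9129
  f6: (p3, p2, p0) → 44.1625
  f7: (p7, p0, p8) → 74.2053
  f8: (p7, p11, p8) → 23.8824
  f9: (p7, p11, p0) → 98.5943
  f10: (p9, p2, p8) → 12.4844
  f11: (p9, p3, p8) → 28.0901
  f12: (p9, p3, p2) → 48.3565
Σ area = 847.290

Euler characteristic 8−18+12 = 2 ✓


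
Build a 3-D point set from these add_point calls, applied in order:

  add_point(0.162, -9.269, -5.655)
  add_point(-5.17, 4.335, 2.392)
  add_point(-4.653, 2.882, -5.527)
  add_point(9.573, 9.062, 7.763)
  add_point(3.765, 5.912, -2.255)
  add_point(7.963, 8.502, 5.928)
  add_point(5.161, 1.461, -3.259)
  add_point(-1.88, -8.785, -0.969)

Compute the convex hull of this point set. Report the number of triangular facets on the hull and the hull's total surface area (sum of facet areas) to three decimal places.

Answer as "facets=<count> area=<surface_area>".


8 of the 8 inputs are extreme points: [0, 1, 2, 3, 4, 5, 6, 7].

Area of each hull facet:
  f1: (p7, p3, p1) → 113.1044
  f2: (p7, p0, p3) → 57.4025
  f3: (p7, p2, p1) → 50.9877
  f4: (p7, p2, p0) → 32.5494
  f5: (p4, p2, p1) → 36.1691
  f6: (p5, p3, p1) → 9.6347
  f7: (p5, p4, p1) → 48.6673
  f8: (p5, p4, p3) → 2.8841
  f9: (p6, p2, p0) → 58.2093
  f10: (p6, p4, p2) → 22.5888
  f11: (p6, p0, p3) → 54.9564
  f12: (p6, p4, p3) → 27.4951
Σ area = 514.649

Check V−E+F: 8 − 18 + 12 = 2.

facets=12 area=514.649


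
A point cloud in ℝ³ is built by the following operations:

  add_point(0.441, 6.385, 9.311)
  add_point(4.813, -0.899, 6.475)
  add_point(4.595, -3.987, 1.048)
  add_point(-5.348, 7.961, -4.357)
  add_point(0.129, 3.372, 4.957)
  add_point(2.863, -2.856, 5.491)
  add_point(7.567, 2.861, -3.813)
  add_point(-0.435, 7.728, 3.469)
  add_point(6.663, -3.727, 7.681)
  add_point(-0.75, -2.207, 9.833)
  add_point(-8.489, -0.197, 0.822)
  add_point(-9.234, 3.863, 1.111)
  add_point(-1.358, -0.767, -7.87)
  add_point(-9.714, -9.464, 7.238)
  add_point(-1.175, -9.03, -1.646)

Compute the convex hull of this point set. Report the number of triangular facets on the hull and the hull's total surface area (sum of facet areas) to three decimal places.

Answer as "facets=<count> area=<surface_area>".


Points on the hull: [0, 2, 3, 6, 7, 8, 9, 10, 11, 12, 13, 14] (12 of 15).

Triangle areas on the boundary:
  f1: (p12, p3, p6) → 53.1663
  f2: (p8, p9, p13) → 39.2627
  f3: (p0, p9, p13) → 36.7967
  f4: (p0, p8, p6) → 76.7128
  f5: (p0, p8, p9) → 34.1474
  f6: (p10, p12, p13) → 56.5303
  f7: (p10, p12, p3) → 47.8123
  f8: (p2, p8, p6) → 28.4821
  f9: (p7, p3, p6) → 54.2023
  f10: (p7, p0, p6) → 32.8812
  f11: (p7, p0, p3) → 12.2663
  f12: (p11, p0, p3) → 50.8003
  f13: (p11, p10, p3) → 15.0840
  f14: (p11, p0, p13) → 94.6957
  f15: (p11, p10, p13) → 15.6996
  f16: (p14, p12, p6) → 54.0565
  f17: (p14, p2, p6) → 30.6072
  f18: (p14, p12, p13) → 56.9850
  f19: (p14, p8, p13) → 81.6313
  f20: (p14, p2, p8) → 23.5671
Σ area = 895.387

Euler characteristic 12−30+20 = 2 ✓

facets=20 area=895.387


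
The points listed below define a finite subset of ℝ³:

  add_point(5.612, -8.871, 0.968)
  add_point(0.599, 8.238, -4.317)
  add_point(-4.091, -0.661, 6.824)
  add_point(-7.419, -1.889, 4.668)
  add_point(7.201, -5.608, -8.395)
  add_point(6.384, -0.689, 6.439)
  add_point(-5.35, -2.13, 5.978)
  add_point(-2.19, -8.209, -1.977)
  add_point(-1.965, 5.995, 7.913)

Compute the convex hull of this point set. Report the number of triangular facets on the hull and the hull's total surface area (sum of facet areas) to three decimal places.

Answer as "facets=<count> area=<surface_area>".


Points on the hull: [0, 1, 2, 3, 4, 5, 6, 7, 8] (9 of 9).

Facet areas (half cross-product norm):
  f1: (p8, p1, p3) → 64.1205
  f2: (p7, p1, p3) → 80.8919
  f3: (p7, p1, p4) → 88.8520
  f4: (p7, p0, p4) → 41.0984
  f5: (p2, p8, p3) → 11.7483
  f6: (p5, p0, p4) → 48.1821
  f7: (p5, p1, p4) → 104.5770
  f8: (p5, p8, p1) → 67.4326
  f9: (p5, p2, p8) → 35.4446
  f10: (p6, p2, p3) → 1.9820
  f11: (p6, p7, p3) → 12.8602
  f12: (p6, p7, p0) → 43.8350
  f13: (p6, p5, p0) → 57.2225
  f14: (p6, p5, p2) → 9.0211
Σ area = 667.268

Check V−E+F: 9 − 21 + 14 = 2.

facets=14 area=667.268


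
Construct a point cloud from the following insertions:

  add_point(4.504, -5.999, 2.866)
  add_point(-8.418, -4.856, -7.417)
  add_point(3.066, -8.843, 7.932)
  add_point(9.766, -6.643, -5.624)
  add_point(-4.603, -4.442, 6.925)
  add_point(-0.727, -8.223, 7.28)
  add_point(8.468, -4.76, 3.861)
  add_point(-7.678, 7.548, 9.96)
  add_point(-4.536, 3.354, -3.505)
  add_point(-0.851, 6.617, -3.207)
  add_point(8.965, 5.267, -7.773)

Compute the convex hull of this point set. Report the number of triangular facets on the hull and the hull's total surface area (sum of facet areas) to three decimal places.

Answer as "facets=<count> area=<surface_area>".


Points on the hull: [1, 2, 3, 4, 5, 6, 7, 8, 9, 10] (10 of 11).

Facet areas (half cross-product norm):
  f1: (p10, p3, p1) → 109.5546
  f2: (p2, p3, p1) → 132.2339
  f3: (p9, p10, p1) → 75.8726
  f4: (p9, p10, p7) → 49.5017
  f5: (p4, p7, p1) → 92.8043
  f6: (p6, p10, p3) → 59.1493
  f7: (p6, p2, p3) → 33.5538
  f8: (p6, p10, p7) → 161.3543
  f9: (p6, p2, p7) → 77.8362
  f10: (p8, p7, p1) → 60.8302
  f11: (p8, p9, p1) → 12.1610
  f12: (p8, p9, p7) → 35.4922
  f13: (p5, p2, p7) → 29.3258
  f14: (p5, p4, p7) → 20.1683
  f15: (p5, p2, p1) → 25.9111
  f16: (p5, p4, p1) → 39.2267
Σ area = 1014.976

Check V−E+F: 10 − 24 + 16 = 2.

facets=16 area=1014.976


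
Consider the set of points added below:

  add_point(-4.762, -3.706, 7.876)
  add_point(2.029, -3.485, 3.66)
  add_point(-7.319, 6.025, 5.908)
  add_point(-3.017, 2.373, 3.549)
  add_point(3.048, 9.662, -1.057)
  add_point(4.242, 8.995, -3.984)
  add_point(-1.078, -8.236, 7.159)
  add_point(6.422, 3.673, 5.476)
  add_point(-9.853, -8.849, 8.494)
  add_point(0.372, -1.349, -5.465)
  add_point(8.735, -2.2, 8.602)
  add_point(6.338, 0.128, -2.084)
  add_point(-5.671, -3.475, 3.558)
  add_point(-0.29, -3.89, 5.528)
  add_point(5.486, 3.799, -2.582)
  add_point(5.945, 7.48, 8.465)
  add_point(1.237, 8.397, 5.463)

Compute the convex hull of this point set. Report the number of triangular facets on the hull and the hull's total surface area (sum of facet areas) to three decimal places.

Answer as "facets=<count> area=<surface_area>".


facets=16 area=831.615

Hull vertices (10/17): indices [2, 4, 5, 6, 8, 9, 10, 11, 15, 16].

Facet areas (half cross-product norm):
  f1: (p15, p10, p8) → 99.2524
  f2: (p6, p10, p8) → 27.1479
  f3: (p6, p9, p8) → 62.0359
  f4: (p11, p6, p10) → 63.7961
  f5: (p11, p6, p9) → 49.2691
  f6: (p2, p15, p8) → 101.1083
  f7: (p2, p9, p8) → 115.3489
  f8: (p5, p11, p9) → 32.5136
  f9: (p5, p2, p4) → 14.5412
  f10: (p5, p2, p9) → 80.8442
  f11: (p5, p15, p4) → 11.7970
  f12: (p5, p15, p10) → 62.8734
  f13: (p5, p11, p10) → 46.7599
  f14: (p16, p15, p4) → 18.4956
  f15: (p16, p2, p4) → 28.6680
  f16: (p16, p2, p15) → 17.1632
Σ area = 831.615

Euler characteristic 10−24+16 = 2 ✓
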